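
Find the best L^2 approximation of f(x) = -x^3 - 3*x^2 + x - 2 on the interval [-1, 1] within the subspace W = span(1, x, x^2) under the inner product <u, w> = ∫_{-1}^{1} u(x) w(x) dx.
g(x) = -3*x^2 + 2*x/5 - 2

The best approximation g ∈ W is the orthogonal projection of f onto W. Writing g = a_0 + a_1 x + a_2 x^2, the coefficients solve the normal equations G · a = b where
  G_{ij} = <φ_i, φ_j> and b_i = <f, φ_i>, with φ_0 = 1, φ_1 = x, φ_2 = x^2.
G =
  [2, 0, 2/3]
  [0, 2/3, 0]
  [2/3, 0, 2/5],
b = (-6, 4/15, -38/15).
Solving gives a_0 = -2, a_1 = 2/5, a_2 = -3, so
  g(x) = -3*x^2 + 2*x/5 - 2.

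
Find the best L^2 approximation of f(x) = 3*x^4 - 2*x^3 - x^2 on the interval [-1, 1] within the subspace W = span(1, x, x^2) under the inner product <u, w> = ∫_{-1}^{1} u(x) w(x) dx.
g(x) = 11*x^2/7 - 6*x/5 - 9/35

The best approximation g ∈ W is the orthogonal projection of f onto W. Writing g = a_0 + a_1 x + a_2 x^2, the coefficients solve the normal equations G · a = b where
  G_{ij} = <φ_i, φ_j> and b_i = <f, φ_i>, with φ_0 = 1, φ_1 = x, φ_2 = x^2.
G =
  [2, 0, 2/3]
  [0, 2/3, 0]
  [2/3, 0, 2/5],
b = (8/15, -4/5, 16/35).
Solving gives a_0 = -9/35, a_1 = -6/5, a_2 = 11/7, so
  g(x) = 11*x^2/7 - 6*x/5 - 9/35.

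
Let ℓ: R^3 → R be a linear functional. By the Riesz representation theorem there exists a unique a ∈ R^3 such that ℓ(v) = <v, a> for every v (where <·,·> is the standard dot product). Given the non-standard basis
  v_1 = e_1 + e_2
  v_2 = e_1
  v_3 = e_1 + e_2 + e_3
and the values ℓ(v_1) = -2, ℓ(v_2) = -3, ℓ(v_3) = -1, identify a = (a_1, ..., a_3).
a = (-3, 1, 1)

Write a = (a_1, ..., a_3) in the standard basis. For each basis vector v_i, ℓ(v_i) = <v_i, a> is a linear equation in the a_j's. Collect the n equations into a matrix system V a = ℓ, where row i of V is v_i (expressed in the standard basis). Since V is invertible (lower-triangular with 1s on the diagonal, up to permutation), solve by back-substitution:
  V =
[[1, 1, 0],
 [1, 0, 0],
 [1, 1, 1]]
  V a = (-2, -3, -1)
Solving gives a = (-3, 1, 1).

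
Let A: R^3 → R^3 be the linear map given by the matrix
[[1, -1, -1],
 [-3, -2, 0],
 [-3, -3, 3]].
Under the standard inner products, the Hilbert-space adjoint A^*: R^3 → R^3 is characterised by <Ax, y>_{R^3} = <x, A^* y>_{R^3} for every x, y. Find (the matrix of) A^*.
A^* = A^T =
[[1, -3, -3],
 [-1, -2, -3],
 [-1, 0, 3]]

For real matrices with standard dot products, the defining identity <Ax, y> = <x, A^* y> gives (Ax)^T y = x^T (A^*) y, i.e. x^T A^T y = x^T (A^*) y. Since this holds for all x, y, we must have A^* = A^T. Therefore
A^* =
[[1, -3, -3],
 [-1, -2, -3],
 [-1, 0, 3]].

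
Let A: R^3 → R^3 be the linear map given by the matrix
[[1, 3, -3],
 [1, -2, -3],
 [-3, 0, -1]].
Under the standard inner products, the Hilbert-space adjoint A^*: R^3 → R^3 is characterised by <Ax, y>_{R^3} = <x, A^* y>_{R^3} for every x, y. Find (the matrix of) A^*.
A^* = A^T =
[[1, 1, -3],
 [3, -2, 0],
 [-3, -3, -1]]

For real matrices with standard dot products, the defining identity <Ax, y> = <x, A^* y> gives (Ax)^T y = x^T (A^*) y, i.e. x^T A^T y = x^T (A^*) y. Since this holds for all x, y, we must have A^* = A^T. Therefore
A^* =
[[1, 1, -3],
 [3, -2, 0],
 [-3, -3, -1]].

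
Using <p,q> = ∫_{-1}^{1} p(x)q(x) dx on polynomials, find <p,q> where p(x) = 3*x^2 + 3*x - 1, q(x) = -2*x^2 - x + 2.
<p,q> = -46/15

Expand the product: p(x)·q(x) = -6*x^4 - 9*x^3 + 5*x^2 + 7*x - 2.
∫_{-1}^{1} of each monomial x^k gives [2/(k+1) if k even, 0 if k odd]. Integrating term-by-term (or equivalently evaluating the antiderivative F(x) = -6*x^5/5 - 9*x^4/4 + 5*x^3/3 + 7*x^2/2 - 2*x at the endpoints):
  F(1) − F(−1) = -17/60 − (167/60) = -46/15.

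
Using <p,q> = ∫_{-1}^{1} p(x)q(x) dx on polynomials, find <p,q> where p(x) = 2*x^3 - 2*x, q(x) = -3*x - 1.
<p,q> = 8/5

Expand the product: p(x)·q(x) = -6*x^4 - 2*x^3 + 6*x^2 + 2*x.
∫_{-1}^{1} of each monomial x^k gives [2/(k+1) if k even, 0 if k odd]. Integrating term-by-term (or equivalently evaluating the antiderivative F(x) = -6*x^5/5 - x^4/2 + 2*x^3 + x^2 at the endpoints):
  F(1) − F(−1) = 13/10 − (-3/10) = 8/5.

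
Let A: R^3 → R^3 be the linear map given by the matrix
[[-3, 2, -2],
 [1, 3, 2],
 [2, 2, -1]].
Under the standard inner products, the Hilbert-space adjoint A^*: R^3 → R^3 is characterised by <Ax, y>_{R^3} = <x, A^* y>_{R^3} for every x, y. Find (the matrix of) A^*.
A^* = A^T =
[[-3, 1, 2],
 [2, 3, 2],
 [-2, 2, -1]]

For real matrices with standard dot products, the defining identity <Ax, y> = <x, A^* y> gives (Ax)^T y = x^T (A^*) y, i.e. x^T A^T y = x^T (A^*) y. Since this holds for all x, y, we must have A^* = A^T. Therefore
A^* =
[[-3, 1, 2],
 [2, 3, 2],
 [-2, 2, -1]].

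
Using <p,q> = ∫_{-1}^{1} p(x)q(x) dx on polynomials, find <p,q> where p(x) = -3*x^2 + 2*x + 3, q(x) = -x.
<p,q> = -4/3

Expand the product: p(x)·q(x) = 3*x^3 - 2*x^2 - 3*x.
∫_{-1}^{1} of each monomial x^k gives [2/(k+1) if k even, 0 if k odd]. Integrating term-by-term (or equivalently evaluating the antiderivative F(x) = 3*x^4/4 - 2*x^3/3 - 3*x^2/2 at the endpoints):
  F(1) − F(−1) = -17/12 − (-1/12) = -4/3.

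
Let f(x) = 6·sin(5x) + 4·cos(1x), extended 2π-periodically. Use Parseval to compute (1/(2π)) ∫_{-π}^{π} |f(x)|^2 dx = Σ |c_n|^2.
Σ |c_n|^2 = 26

Expand |f|^2 and use orthogonality of {sin(nx), cos(mx)} on [-π, π]:
  ∫_{-π}^{π} sin(nx)^2 dx = π, ∫ cos(mx)^2 dx = π, and cross terms integrate to 0.
So ∫_{-π}^{π} f(x)^2 dx = 6^2 · π + 4^2 · π = (36 + 16)π.
Divide by 2π: (36 + 16)/2 = 26.
By Parseval, this equals Σ |c_n|^2.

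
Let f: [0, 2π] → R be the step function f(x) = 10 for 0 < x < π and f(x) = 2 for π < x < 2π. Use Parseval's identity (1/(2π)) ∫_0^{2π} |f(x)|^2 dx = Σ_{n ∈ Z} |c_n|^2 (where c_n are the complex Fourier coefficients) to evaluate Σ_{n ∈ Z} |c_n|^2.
Σ |c_n|^2 = 52

Parseval equates the L^2 energy of f (normalised by 1/(2π)) with the ℓ^2 sum of its Fourier coefficients: (1/(2π)) ∫_0^{2π} |f|^2 = Σ |c_n|^2.
Compute the left side: (1/(2π)) [∫_0^π 10^2 dx + ∫_π^{2π} 2^2 dx] = (1/(2π)) · (100π + 4π) = (100 + 4)/2 = 52.
So Σ_{n ∈ Z} |c_n|^2 = 52.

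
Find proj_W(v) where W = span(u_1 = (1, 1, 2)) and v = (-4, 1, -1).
proj_W(v) = (-5/6, -5/6, -5/3)

Set up U = [u_1 | ... | u_1] ∈ R^(3×1). The projector onto W = col(U) is P = U (U^T U)^(-1) U^T.
Compute U^T U =
  [6],
and U^T v = (-5).
Solve U^T U · c = U^T v for the coefficients: c = (-5/6). The projection is proj_W(v) = U c.
Check: (v - proj_W(v)) · u_1 = 0  (should be 0).
Result: proj_W(v) = (-5/6, -5/6, -5/3).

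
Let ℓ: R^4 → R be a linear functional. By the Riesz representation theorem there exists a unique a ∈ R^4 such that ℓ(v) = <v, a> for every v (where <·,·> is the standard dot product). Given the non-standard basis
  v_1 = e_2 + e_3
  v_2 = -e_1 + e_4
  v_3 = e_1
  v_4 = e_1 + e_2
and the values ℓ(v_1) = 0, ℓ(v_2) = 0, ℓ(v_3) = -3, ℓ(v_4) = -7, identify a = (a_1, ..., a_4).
a = (-3, -4, 4, -3)

Write a = (a_1, ..., a_4) in the standard basis. For each basis vector v_i, ℓ(v_i) = <v_i, a> is a linear equation in the a_j's. Collect the n equations into a matrix system V a = ℓ, where row i of V is v_i (expressed in the standard basis). Since V is invertible (lower-triangular with 1s on the diagonal, up to permutation), solve by back-substitution:
  V =
[[0, 1, 1, 0],
 [-1, 0, 0, 1],
 [1, 0, 0, 0],
 [1, 1, 0, 0]]
  V a = (0, 0, -3, -7)
Solving gives a = (-3, -4, 4, -3).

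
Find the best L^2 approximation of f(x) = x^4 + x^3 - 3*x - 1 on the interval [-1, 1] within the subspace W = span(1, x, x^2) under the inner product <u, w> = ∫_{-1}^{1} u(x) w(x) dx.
g(x) = 6*x^2/7 - 12*x/5 - 38/35

The best approximation g ∈ W is the orthogonal projection of f onto W. Writing g = a_0 + a_1 x + a_2 x^2, the coefficients solve the normal equations G · a = b where
  G_{ij} = <φ_i, φ_j> and b_i = <f, φ_i>, with φ_0 = 1, φ_1 = x, φ_2 = x^2.
G =
  [2, 0, 2/3]
  [0, 2/3, 0]
  [2/3, 0, 2/5],
b = (-8/5, -8/5, -8/21).
Solving gives a_0 = -38/35, a_1 = -12/5, a_2 = 6/7, so
  g(x) = 6*x^2/7 - 12*x/5 - 38/35.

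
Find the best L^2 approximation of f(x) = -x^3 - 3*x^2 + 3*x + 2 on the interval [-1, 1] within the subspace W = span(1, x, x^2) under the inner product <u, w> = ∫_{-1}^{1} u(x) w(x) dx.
g(x) = -3*x^2 + 12*x/5 + 2

The best approximation g ∈ W is the orthogonal projection of f onto W. Writing g = a_0 + a_1 x + a_2 x^2, the coefficients solve the normal equations G · a = b where
  G_{ij} = <φ_i, φ_j> and b_i = <f, φ_i>, with φ_0 = 1, φ_1 = x, φ_2 = x^2.
G =
  [2, 0, 2/3]
  [0, 2/3, 0]
  [2/3, 0, 2/5],
b = (2, 8/5, 2/15).
Solving gives a_0 = 2, a_1 = 12/5, a_2 = -3, so
  g(x) = -3*x^2 + 12*x/5 + 2.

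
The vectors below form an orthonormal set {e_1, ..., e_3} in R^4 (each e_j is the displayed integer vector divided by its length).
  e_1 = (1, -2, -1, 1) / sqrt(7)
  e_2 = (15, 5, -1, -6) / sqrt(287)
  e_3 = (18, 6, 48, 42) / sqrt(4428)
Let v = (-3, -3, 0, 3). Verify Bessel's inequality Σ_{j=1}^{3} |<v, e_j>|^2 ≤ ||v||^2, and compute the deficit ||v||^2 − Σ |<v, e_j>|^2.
Σ |<v, e_j>|^2 = 27; ||v||^2 = 27; deficit = 0

Write each e_j = u_j / sqrt(<u_j, u_j>) where u_j is the displayed integer vector. Then <v, e_j> = <v, u_j> / sqrt(<u_j, u_j>), so |<v, e_j>|^2 = <v, u_j>^2 / <u_j, u_j>.
Coefficients: <v, e_1> = 6/sqrt(7), <v, e_2> = -78/sqrt(287), <v, e_3> = 54/sqrt(4428).
Square and sum: Σ |<v, e_j>|^2 = 27.
Compute ||v||^2 = v·v = 27.
Deficit = 27 − 27 = 0 ≥ 0, confirming Bessel's inequality. (The deficit equals ||v − Σ <v,e_j> e_j||^2, the squared distance from v to span{e_j}.)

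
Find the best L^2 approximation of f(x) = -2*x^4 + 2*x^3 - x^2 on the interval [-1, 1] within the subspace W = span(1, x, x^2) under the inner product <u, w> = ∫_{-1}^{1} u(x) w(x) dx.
g(x) = -19*x^2/7 + 6*x/5 + 6/35

The best approximation g ∈ W is the orthogonal projection of f onto W. Writing g = a_0 + a_1 x + a_2 x^2, the coefficients solve the normal equations G · a = b where
  G_{ij} = <φ_i, φ_j> and b_i = <f, φ_i>, with φ_0 = 1, φ_1 = x, φ_2 = x^2.
G =
  [2, 0, 2/3]
  [0, 2/3, 0]
  [2/3, 0, 2/5],
b = (-22/15, 4/5, -34/35).
Solving gives a_0 = 6/35, a_1 = 6/5, a_2 = -19/7, so
  g(x) = -19*x^2/7 + 6*x/5 + 6/35.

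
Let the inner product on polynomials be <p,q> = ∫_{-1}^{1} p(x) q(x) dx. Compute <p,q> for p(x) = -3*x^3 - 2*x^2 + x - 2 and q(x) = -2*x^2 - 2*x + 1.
<p,q> = 0

Expand the product: p(x)·q(x) = 6*x^5 + 10*x^4 - x^3 + 5*x - 2.
∫_{-1}^{1} of each monomial x^k gives [2/(k+1) if k even, 0 if k odd]. Integrating term-by-term (or equivalently evaluating the antiderivative F(x) = x^6 + 2*x^5 - x^4/4 + 5*x^2/2 - 2*x at the endpoints):
  F(1) − F(−1) = 13/4 − (13/4) = 0.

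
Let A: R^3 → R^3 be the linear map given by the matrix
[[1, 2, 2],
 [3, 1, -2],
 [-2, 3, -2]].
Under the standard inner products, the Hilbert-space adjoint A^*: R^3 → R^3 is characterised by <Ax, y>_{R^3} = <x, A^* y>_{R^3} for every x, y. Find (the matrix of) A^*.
A^* = A^T =
[[1, 3, -2],
 [2, 1, 3],
 [2, -2, -2]]

For real matrices with standard dot products, the defining identity <Ax, y> = <x, A^* y> gives (Ax)^T y = x^T (A^*) y, i.e. x^T A^T y = x^T (A^*) y. Since this holds for all x, y, we must have A^* = A^T. Therefore
A^* =
[[1, 3, -2],
 [2, 1, 3],
 [2, -2, -2]].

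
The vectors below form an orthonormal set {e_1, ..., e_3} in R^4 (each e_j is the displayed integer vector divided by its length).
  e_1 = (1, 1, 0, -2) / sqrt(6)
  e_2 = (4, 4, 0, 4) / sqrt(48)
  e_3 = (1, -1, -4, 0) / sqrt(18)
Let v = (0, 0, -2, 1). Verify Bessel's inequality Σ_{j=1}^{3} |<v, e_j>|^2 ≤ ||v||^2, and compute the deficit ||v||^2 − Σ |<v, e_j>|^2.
Σ |<v, e_j>|^2 = 41/9; ||v||^2 = 5; deficit = 4/9

Write each e_j = u_j / sqrt(<u_j, u_j>) where u_j is the displayed integer vector. Then <v, e_j> = <v, u_j> / sqrt(<u_j, u_j>), so |<v, e_j>|^2 = <v, u_j>^2 / <u_j, u_j>.
Coefficients: <v, e_1> = -2/sqrt(6), <v, e_2> = 4/sqrt(48), <v, e_3> = 8/sqrt(18).
Square and sum: Σ |<v, e_j>|^2 = 41/9.
Compute ||v||^2 = v·v = 5.
Deficit = 5 − 41/9 = 4/9 ≥ 0, confirming Bessel's inequality. (The deficit equals ||v − Σ <v,e_j> e_j||^2, the squared distance from v to span{e_j}.)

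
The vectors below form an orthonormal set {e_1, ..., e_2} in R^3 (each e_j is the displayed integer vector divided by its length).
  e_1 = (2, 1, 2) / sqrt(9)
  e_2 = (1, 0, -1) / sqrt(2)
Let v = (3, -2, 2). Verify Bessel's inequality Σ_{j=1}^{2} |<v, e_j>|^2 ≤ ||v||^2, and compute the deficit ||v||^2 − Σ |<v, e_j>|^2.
Σ |<v, e_j>|^2 = 137/18; ||v||^2 = 17; deficit = 169/18

Write each e_j = u_j / sqrt(<u_j, u_j>) where u_j is the displayed integer vector. Then <v, e_j> = <v, u_j> / sqrt(<u_j, u_j>), so |<v, e_j>|^2 = <v, u_j>^2 / <u_j, u_j>.
Coefficients: <v, e_1> = 8/sqrt(9), <v, e_2> = 1/sqrt(2).
Square and sum: Σ |<v, e_j>|^2 = 137/18.
Compute ||v||^2 = v·v = 17.
Deficit = 17 − 137/18 = 169/18 ≥ 0, confirming Bessel's inequality. (The deficit equals ||v − Σ <v,e_j> e_j||^2, the squared distance from v to span{e_j}.)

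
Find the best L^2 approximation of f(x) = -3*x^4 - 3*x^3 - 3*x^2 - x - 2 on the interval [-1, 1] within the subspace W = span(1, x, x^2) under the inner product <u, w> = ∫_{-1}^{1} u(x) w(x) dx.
g(x) = -39*x^2/7 - 14*x/5 - 61/35

The best approximation g ∈ W is the orthogonal projection of f onto W. Writing g = a_0 + a_1 x + a_2 x^2, the coefficients solve the normal equations G · a = b where
  G_{ij} = <φ_i, φ_j> and b_i = <f, φ_i>, with φ_0 = 1, φ_1 = x, φ_2 = x^2.
G =
  [2, 0, 2/3]
  [0, 2/3, 0]
  [2/3, 0, 2/5],
b = (-36/5, -28/15, -356/105).
Solving gives a_0 = -61/35, a_1 = -14/5, a_2 = -39/7, so
  g(x) = -39*x^2/7 - 14*x/5 - 61/35.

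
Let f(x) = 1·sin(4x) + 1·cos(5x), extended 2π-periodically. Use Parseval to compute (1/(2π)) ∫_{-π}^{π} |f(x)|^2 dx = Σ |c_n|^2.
Σ |c_n|^2 = 1

Expand |f|^2 and use orthogonality of {sin(nx), cos(mx)} on [-π, π]:
  ∫_{-π}^{π} sin(nx)^2 dx = π, ∫ cos(mx)^2 dx = π, and cross terms integrate to 0.
So ∫_{-π}^{π} f(x)^2 dx = 1^2 · π + 1^2 · π = (1 + 1)π.
Divide by 2π: (1 + 1)/2 = 1.
By Parseval, this equals Σ |c_n|^2.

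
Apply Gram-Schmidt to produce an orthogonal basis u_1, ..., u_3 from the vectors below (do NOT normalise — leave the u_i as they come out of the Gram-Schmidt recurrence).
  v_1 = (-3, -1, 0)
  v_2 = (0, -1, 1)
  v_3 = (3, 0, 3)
Orthogonal basis:
  u_1 = (-3, -1, 0)
  u_2 = (3/10, -9/10, 1)
  u_3 = (-6/19, 18/19, 18/19)

Apply the Gram-Schmidt recurrence
  u_1 = v_1
  u_i = v_i − Σ_{j<i} ((v_i · u_j) / (u_j · u_j)) · u_j.

Step by step this gives:
  u_1 = (-3, -1, 0)
  u_2 = (3/10, -9/10, 1)
  u_3 = (-6/19, 18/19, 18/19)

Orthogonality check:
  u_2 · u_1 = 0 (should be 0)
  u_3 · u_1 = 0 (should be 0)
  u_3 · u_2 = 0 (should be 0)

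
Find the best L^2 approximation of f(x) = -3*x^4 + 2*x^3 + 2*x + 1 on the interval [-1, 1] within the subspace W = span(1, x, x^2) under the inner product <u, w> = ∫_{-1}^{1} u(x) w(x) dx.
g(x) = -18*x^2/7 + 16*x/5 + 44/35

The best approximation g ∈ W is the orthogonal projection of f onto W. Writing g = a_0 + a_1 x + a_2 x^2, the coefficients solve the normal equations G · a = b where
  G_{ij} = <φ_i, φ_j> and b_i = <f, φ_i>, with φ_0 = 1, φ_1 = x, φ_2 = x^2.
G =
  [2, 0, 2/3]
  [0, 2/3, 0]
  [2/3, 0, 2/5],
b = (4/5, 32/15, -4/21).
Solving gives a_0 = 44/35, a_1 = 16/5, a_2 = -18/7, so
  g(x) = -18*x^2/7 + 16*x/5 + 44/35.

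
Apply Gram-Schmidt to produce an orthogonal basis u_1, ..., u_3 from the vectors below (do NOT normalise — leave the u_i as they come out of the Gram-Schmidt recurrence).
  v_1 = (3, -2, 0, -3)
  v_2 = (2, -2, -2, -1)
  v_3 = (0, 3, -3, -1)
Orthogonal basis:
  u_1 = (3, -2, 0, -3)
  u_2 = (5/22, -9/11, -2, 17/22)
  u_3 = (34/117, 41/13, -229/117, -212/117)

Apply the Gram-Schmidt recurrence
  u_1 = v_1
  u_i = v_i − Σ_{j<i} ((v_i · u_j) / (u_j · u_j)) · u_j.

Step by step this gives:
  u_1 = (3, -2, 0, -3)
  u_2 = (5/22, -9/11, -2, 17/22)
  u_3 = (34/117, 41/13, -229/117, -212/117)

Orthogonality check:
  u_2 · u_1 = 0 (should be 0)
  u_3 · u_1 = 0 (should be 0)
  u_3 · u_2 = 0 (should be 0)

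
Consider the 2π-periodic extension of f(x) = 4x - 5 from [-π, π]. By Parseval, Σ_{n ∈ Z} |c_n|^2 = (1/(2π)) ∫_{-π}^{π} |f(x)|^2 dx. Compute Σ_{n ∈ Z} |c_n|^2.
Σ |c_n|^2 = 16π^2/3 + 25

Expand and integrate term by term over [-π, π]:
  ∫ (4x)^2 dx = 16·(2π^3/3); ∫ 2·4·(-5)·x dx = 0 (odd integrand); ∫ (-5)^2 dx = 25·2π.
So (1/(2π)) ∫_{-π}^{π} (4x - 5)^2 dx = 16π^2/3 + 25 = 16π^2/3 + 25.
Parseval ⇒ Σ |c_n|^2 = 16π^2/3 + 25.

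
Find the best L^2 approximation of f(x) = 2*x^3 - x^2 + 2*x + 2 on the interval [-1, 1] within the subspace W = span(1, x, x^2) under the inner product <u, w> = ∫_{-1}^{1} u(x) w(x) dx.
g(x) = -x^2 + 16*x/5 + 2

The best approximation g ∈ W is the orthogonal projection of f onto W. Writing g = a_0 + a_1 x + a_2 x^2, the coefficients solve the normal equations G · a = b where
  G_{ij} = <φ_i, φ_j> and b_i = <f, φ_i>, with φ_0 = 1, φ_1 = x, φ_2 = x^2.
G =
  [2, 0, 2/3]
  [0, 2/3, 0]
  [2/3, 0, 2/5],
b = (10/3, 32/15, 14/15).
Solving gives a_0 = 2, a_1 = 16/5, a_2 = -1, so
  g(x) = -x^2 + 16*x/5 + 2.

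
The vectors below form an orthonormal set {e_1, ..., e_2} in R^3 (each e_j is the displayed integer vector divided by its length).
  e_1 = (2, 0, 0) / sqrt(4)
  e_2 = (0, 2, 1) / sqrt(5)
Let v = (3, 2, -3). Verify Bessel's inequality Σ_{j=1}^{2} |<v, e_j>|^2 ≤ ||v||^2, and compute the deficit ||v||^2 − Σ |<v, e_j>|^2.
Σ |<v, e_j>|^2 = 46/5; ||v||^2 = 22; deficit = 64/5

Write each e_j = u_j / sqrt(<u_j, u_j>) where u_j is the displayed integer vector. Then <v, e_j> = <v, u_j> / sqrt(<u_j, u_j>), so |<v, e_j>|^2 = <v, u_j>^2 / <u_j, u_j>.
Coefficients: <v, e_1> = 6/sqrt(4), <v, e_2> = 1/sqrt(5).
Square and sum: Σ |<v, e_j>|^2 = 46/5.
Compute ||v||^2 = v·v = 22.
Deficit = 22 − 46/5 = 64/5 ≥ 0, confirming Bessel's inequality. (The deficit equals ||v − Σ <v,e_j> e_j||^2, the squared distance from v to span{e_j}.)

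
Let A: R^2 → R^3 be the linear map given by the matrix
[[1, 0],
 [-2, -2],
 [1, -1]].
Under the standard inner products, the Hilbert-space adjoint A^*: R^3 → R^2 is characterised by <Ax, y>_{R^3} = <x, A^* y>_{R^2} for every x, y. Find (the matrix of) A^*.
A^* = A^T =
[[1, -2, 1],
 [0, -2, -1]]

For real matrices with standard dot products, the defining identity <Ax, y> = <x, A^* y> gives (Ax)^T y = x^T (A^*) y, i.e. x^T A^T y = x^T (A^*) y. Since this holds for all x, y, we must have A^* = A^T. Therefore
A^* =
[[1, -2, 1],
 [0, -2, -1]].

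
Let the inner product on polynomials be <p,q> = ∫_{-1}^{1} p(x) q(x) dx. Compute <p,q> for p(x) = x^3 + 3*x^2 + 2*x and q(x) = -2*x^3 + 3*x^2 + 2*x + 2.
<p,q> = 934/105

Expand the product: p(x)·q(x) = -2*x^6 - 3*x^5 + 7*x^4 + 14*x^3 + 10*x^2 + 4*x.
∫_{-1}^{1} of each monomial x^k gives [2/(k+1) if k even, 0 if k odd]. Integrating term-by-term (or equivalently evaluating the antiderivative F(x) = -2*x^7/7 - x^6/2 + 7*x^5/5 + 7*x^4/2 + 10*x^3/3 + 2*x^2 at the endpoints):
  F(1) − F(−1) = 992/105 − (58/105) = 934/105.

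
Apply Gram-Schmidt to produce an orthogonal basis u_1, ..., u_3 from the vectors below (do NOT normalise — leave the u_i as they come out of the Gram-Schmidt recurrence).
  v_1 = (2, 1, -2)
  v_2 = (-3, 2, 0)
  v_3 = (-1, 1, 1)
Orthogonal basis:
  u_1 = (2, 1, -2)
  u_2 = (-19/9, 22/9, -8/9)
  u_3 = (36/101, 54/101, 63/101)

Apply the Gram-Schmidt recurrence
  u_1 = v_1
  u_i = v_i − Σ_{j<i} ((v_i · u_j) / (u_j · u_j)) · u_j.

Step by step this gives:
  u_1 = (2, 1, -2)
  u_2 = (-19/9, 22/9, -8/9)
  u_3 = (36/101, 54/101, 63/101)

Orthogonality check:
  u_2 · u_1 = 0 (should be 0)
  u_3 · u_1 = 0 (should be 0)
  u_3 · u_2 = 0 (should be 0)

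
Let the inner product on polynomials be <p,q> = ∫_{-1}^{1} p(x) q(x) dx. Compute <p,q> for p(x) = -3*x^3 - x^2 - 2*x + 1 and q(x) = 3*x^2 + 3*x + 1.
<p,q> = -82/15

Expand the product: p(x)·q(x) = -9*x^5 - 12*x^4 - 12*x^3 - 4*x^2 + x + 1.
∫_{-1}^{1} of each monomial x^k gives [2/(k+1) if k even, 0 if k odd]. Integrating term-by-term (or equivalently evaluating the antiderivative F(x) = -3*x^6/2 - 12*x^5/5 - 3*x^4 - 4*x^3/3 + x^2/2 + x at the endpoints):
  F(1) − F(−1) = -101/15 − (-19/15) = -82/15.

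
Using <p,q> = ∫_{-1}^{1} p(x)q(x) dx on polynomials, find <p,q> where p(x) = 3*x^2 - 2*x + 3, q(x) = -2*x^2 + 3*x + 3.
<p,q> = 68/5

Expand the product: p(x)·q(x) = -6*x^4 + 13*x^3 - 3*x^2 + 3*x + 9.
∫_{-1}^{1} of each monomial x^k gives [2/(k+1) if k even, 0 if k odd]. Integrating term-by-term (or equivalently evaluating the antiderivative F(x) = -6*x^5/5 + 13*x^4/4 - x^3 + 3*x^2/2 + 9*x at the endpoints):
  F(1) − F(−1) = 231/20 − (-41/20) = 68/5.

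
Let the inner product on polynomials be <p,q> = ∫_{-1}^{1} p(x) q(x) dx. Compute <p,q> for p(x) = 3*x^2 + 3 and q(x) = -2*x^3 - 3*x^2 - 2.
<p,q> = -128/5

Expand the product: p(x)·q(x) = -6*x^5 - 9*x^4 - 6*x^3 - 15*x^2 - 6.
∫_{-1}^{1} of each monomial x^k gives [2/(k+1) if k even, 0 if k odd]. Integrating term-by-term (or equivalently evaluating the antiderivative F(x) = -x^6 - 9*x^5/5 - 3*x^4/2 - 5*x^3 - 6*x at the endpoints):
  F(1) − F(−1) = -153/10 − (103/10) = -128/5.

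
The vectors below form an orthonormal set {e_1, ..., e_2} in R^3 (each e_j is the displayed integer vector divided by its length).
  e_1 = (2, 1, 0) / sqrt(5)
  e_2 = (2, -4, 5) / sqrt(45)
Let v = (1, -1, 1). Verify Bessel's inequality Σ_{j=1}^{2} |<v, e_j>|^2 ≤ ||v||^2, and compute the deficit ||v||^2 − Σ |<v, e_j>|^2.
Σ |<v, e_j>|^2 = 26/9; ||v||^2 = 3; deficit = 1/9

Write each e_j = u_j / sqrt(<u_j, u_j>) where u_j is the displayed integer vector. Then <v, e_j> = <v, u_j> / sqrt(<u_j, u_j>), so |<v, e_j>|^2 = <v, u_j>^2 / <u_j, u_j>.
Coefficients: <v, e_1> = 1/sqrt(5), <v, e_2> = 11/sqrt(45).
Square and sum: Σ |<v, e_j>|^2 = 26/9.
Compute ||v||^2 = v·v = 3.
Deficit = 3 − 26/9 = 1/9 ≥ 0, confirming Bessel's inequality. (The deficit equals ||v − Σ <v,e_j> e_j||^2, the squared distance from v to span{e_j}.)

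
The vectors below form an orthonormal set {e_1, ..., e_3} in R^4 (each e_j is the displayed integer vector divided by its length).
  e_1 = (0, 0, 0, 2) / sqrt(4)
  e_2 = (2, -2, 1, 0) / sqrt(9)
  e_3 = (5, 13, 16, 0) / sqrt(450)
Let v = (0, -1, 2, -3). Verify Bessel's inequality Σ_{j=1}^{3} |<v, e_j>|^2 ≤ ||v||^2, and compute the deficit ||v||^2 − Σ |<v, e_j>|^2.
Σ |<v, e_j>|^2 = 579/50; ||v||^2 = 14; deficit = 121/50

Write each e_j = u_j / sqrt(<u_j, u_j>) where u_j is the displayed integer vector. Then <v, e_j> = <v, u_j> / sqrt(<u_j, u_j>), so |<v, e_j>|^2 = <v, u_j>^2 / <u_j, u_j>.
Coefficients: <v, e_1> = -6/sqrt(4), <v, e_2> = 4/sqrt(9), <v, e_3> = 19/sqrt(450).
Square and sum: Σ |<v, e_j>|^2 = 579/50.
Compute ||v||^2 = v·v = 14.
Deficit = 14 − 579/50 = 121/50 ≥ 0, confirming Bessel's inequality. (The deficit equals ||v − Σ <v,e_j> e_j||^2, the squared distance from v to span{e_j}.)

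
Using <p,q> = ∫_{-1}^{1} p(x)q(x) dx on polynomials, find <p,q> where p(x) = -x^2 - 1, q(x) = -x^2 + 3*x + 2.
<p,q> = -64/15

Expand the product: p(x)·q(x) = x^4 - 3*x^3 - x^2 - 3*x - 2.
∫_{-1}^{1} of each monomial x^k gives [2/(k+1) if k even, 0 if k odd]. Integrating term-by-term (or equivalently evaluating the antiderivative F(x) = x^5/5 - 3*x^4/4 - x^3/3 - 3*x^2/2 - 2*x at the endpoints):
  F(1) − F(−1) = -263/60 − (-7/60) = -64/15.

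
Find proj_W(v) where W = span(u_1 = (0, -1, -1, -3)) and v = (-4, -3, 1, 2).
proj_W(v) = (0, 4/11, 4/11, 12/11)

Set up U = [u_1 | ... | u_1] ∈ R^(4×1). The projector onto W = col(U) is P = U (U^T U)^(-1) U^T.
Compute U^T U =
  [11],
and U^T v = (-4).
Solve U^T U · c = U^T v for the coefficients: c = (-4/11). The projection is proj_W(v) = U c.
Check: (v - proj_W(v)) · u_1 = 0  (should be 0).
Result: proj_W(v) = (0, 4/11, 4/11, 12/11).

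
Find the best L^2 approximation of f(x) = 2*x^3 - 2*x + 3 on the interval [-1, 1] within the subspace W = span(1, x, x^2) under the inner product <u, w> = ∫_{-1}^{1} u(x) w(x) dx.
g(x) = 3 - 4*x/5

The best approximation g ∈ W is the orthogonal projection of f onto W. Writing g = a_0 + a_1 x + a_2 x^2, the coefficients solve the normal equations G · a = b where
  G_{ij} = <φ_i, φ_j> and b_i = <f, φ_i>, with φ_0 = 1, φ_1 = x, φ_2 = x^2.
G =
  [2, 0, 2/3]
  [0, 2/3, 0]
  [2/3, 0, 2/5],
b = (6, -8/15, 2).
Solving gives a_0 = 3, a_1 = -4/5, a_2 = 0, so
  g(x) = 3 - 4*x/5.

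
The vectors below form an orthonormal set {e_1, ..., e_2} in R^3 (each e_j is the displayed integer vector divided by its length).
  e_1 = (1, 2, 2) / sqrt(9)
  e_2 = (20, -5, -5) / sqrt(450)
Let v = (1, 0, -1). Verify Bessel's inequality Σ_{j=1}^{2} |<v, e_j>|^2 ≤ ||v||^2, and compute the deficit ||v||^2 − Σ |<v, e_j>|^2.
Σ |<v, e_j>|^2 = 3/2; ||v||^2 = 2; deficit = 1/2

Write each e_j = u_j / sqrt(<u_j, u_j>) where u_j is the displayed integer vector. Then <v, e_j> = <v, u_j> / sqrt(<u_j, u_j>), so |<v, e_j>|^2 = <v, u_j>^2 / <u_j, u_j>.
Coefficients: <v, e_1> = -1/sqrt(9), <v, e_2> = 25/sqrt(450).
Square and sum: Σ |<v, e_j>|^2 = 3/2.
Compute ||v||^2 = v·v = 2.
Deficit = 2 − 3/2 = 1/2 ≥ 0, confirming Bessel's inequality. (The deficit equals ||v − Σ <v,e_j> e_j||^2, the squared distance from v to span{e_j}.)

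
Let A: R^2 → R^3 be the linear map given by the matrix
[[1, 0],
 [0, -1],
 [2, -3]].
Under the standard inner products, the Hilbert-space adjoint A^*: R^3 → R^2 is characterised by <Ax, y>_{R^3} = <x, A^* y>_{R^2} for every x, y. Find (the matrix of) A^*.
A^* = A^T =
[[1, 0, 2],
 [0, -1, -3]]

For real matrices with standard dot products, the defining identity <Ax, y> = <x, A^* y> gives (Ax)^T y = x^T (A^*) y, i.e. x^T A^T y = x^T (A^*) y. Since this holds for all x, y, we must have A^* = A^T. Therefore
A^* =
[[1, 0, 2],
 [0, -1, -3]].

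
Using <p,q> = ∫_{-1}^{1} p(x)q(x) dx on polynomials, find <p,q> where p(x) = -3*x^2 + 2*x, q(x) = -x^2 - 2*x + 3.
<p,q> = -112/15

Expand the product: p(x)·q(x) = 3*x^4 + 4*x^3 - 13*x^2 + 6*x.
∫_{-1}^{1} of each monomial x^k gives [2/(k+1) if k even, 0 if k odd]. Integrating term-by-term (or equivalently evaluating the antiderivative F(x) = 3*x^5/5 + x^4 - 13*x^3/3 + 3*x^2 at the endpoints):
  F(1) − F(−1) = 4/15 − (116/15) = -112/15.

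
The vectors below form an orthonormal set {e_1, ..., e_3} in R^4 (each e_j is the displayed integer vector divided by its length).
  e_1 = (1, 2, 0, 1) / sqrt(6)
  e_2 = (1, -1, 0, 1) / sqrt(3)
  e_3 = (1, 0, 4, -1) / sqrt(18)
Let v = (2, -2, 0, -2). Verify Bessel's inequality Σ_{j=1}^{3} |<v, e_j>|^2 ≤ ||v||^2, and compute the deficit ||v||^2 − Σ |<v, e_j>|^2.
Σ |<v, e_j>|^2 = 44/9; ||v||^2 = 12; deficit = 64/9

Write each e_j = u_j / sqrt(<u_j, u_j>) where u_j is the displayed integer vector. Then <v, e_j> = <v, u_j> / sqrt(<u_j, u_j>), so |<v, e_j>|^2 = <v, u_j>^2 / <u_j, u_j>.
Coefficients: <v, e_1> = -4/sqrt(6), <v, e_2> = 2/sqrt(3), <v, e_3> = 4/sqrt(18).
Square and sum: Σ |<v, e_j>|^2 = 44/9.
Compute ||v||^2 = v·v = 12.
Deficit = 12 − 44/9 = 64/9 ≥ 0, confirming Bessel's inequality. (The deficit equals ||v − Σ <v,e_j> e_j||^2, the squared distance from v to span{e_j}.)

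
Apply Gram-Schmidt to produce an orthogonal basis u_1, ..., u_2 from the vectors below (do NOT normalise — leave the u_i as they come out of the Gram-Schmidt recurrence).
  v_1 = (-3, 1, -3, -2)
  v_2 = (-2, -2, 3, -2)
Orthogonal basis:
  u_1 = (-3, 1, -3, -2)
  u_2 = (-49/23, -45/23, 66/23, -48/23)

Apply the Gram-Schmidt recurrence
  u_1 = v_1
  u_i = v_i − Σ_{j<i} ((v_i · u_j) / (u_j · u_j)) · u_j.

Step by step this gives:
  u_1 = (-3, 1, -3, -2)
  u_2 = (-49/23, -45/23, 66/23, -48/23)

Orthogonality check:
  u_2 · u_1 = 0 (should be 0)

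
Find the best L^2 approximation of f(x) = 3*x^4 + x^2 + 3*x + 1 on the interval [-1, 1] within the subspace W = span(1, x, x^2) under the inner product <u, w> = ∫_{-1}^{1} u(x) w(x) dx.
g(x) = 25*x^2/7 + 3*x + 26/35

The best approximation g ∈ W is the orthogonal projection of f onto W. Writing g = a_0 + a_1 x + a_2 x^2, the coefficients solve the normal equations G · a = b where
  G_{ij} = <φ_i, φ_j> and b_i = <f, φ_i>, with φ_0 = 1, φ_1 = x, φ_2 = x^2.
G =
  [2, 0, 2/3]
  [0, 2/3, 0]
  [2/3, 0, 2/5],
b = (58/15, 2, 202/105).
Solving gives a_0 = 26/35, a_1 = 3, a_2 = 25/7, so
  g(x) = 25*x^2/7 + 3*x + 26/35.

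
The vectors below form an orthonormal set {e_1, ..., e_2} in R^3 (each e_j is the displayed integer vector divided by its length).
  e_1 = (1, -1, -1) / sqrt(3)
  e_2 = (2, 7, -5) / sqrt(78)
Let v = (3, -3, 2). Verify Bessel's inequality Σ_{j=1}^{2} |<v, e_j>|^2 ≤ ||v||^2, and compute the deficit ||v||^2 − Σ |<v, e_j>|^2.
Σ |<v, e_j>|^2 = 347/26; ||v||^2 = 22; deficit = 225/26

Write each e_j = u_j / sqrt(<u_j, u_j>) where u_j is the displayed integer vector. Then <v, e_j> = <v, u_j> / sqrt(<u_j, u_j>), so |<v, e_j>|^2 = <v, u_j>^2 / <u_j, u_j>.
Coefficients: <v, e_1> = 4/sqrt(3), <v, e_2> = -25/sqrt(78).
Square and sum: Σ |<v, e_j>|^2 = 347/26.
Compute ||v||^2 = v·v = 22.
Deficit = 22 − 347/26 = 225/26 ≥ 0, confirming Bessel's inequality. (The deficit equals ||v − Σ <v,e_j> e_j||^2, the squared distance from v to span{e_j}.)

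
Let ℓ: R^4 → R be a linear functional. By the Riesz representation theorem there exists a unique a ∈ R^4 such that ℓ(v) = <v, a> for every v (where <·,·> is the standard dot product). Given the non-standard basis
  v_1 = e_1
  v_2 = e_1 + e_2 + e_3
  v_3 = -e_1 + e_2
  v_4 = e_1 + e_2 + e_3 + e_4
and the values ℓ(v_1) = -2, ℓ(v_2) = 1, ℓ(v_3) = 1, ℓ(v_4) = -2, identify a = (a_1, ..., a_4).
a = (-2, -1, 4, -3)

Write a = (a_1, ..., a_4) in the standard basis. For each basis vector v_i, ℓ(v_i) = <v_i, a> is a linear equation in the a_j's. Collect the n equations into a matrix system V a = ℓ, where row i of V is v_i (expressed in the standard basis). Since V is invertible (lower-triangular with 1s on the diagonal, up to permutation), solve by back-substitution:
  V =
[[1, 0, 0, 0],
 [1, 1, 1, 0],
 [-1, 1, 0, 0],
 [1, 1, 1, 1]]
  V a = (-2, 1, 1, -2)
Solving gives a = (-2, -1, 4, -3).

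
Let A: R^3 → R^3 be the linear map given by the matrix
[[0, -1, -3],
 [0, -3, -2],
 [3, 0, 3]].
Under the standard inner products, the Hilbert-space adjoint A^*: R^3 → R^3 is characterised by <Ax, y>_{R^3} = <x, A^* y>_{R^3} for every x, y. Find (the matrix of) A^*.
A^* = A^T =
[[0, 0, 3],
 [-1, -3, 0],
 [-3, -2, 3]]

For real matrices with standard dot products, the defining identity <Ax, y> = <x, A^* y> gives (Ax)^T y = x^T (A^*) y, i.e. x^T A^T y = x^T (A^*) y. Since this holds for all x, y, we must have A^* = A^T. Therefore
A^* =
[[0, 0, 3],
 [-1, -3, 0],
 [-3, -2, 3]].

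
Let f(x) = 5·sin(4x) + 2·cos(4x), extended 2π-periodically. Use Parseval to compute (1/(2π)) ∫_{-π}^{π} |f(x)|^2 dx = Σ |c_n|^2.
Σ |c_n|^2 = 29/2

Expand |f|^2 and use orthogonality of {sin(nx), cos(mx)} on [-π, π]:
  ∫_{-π}^{π} sin(nx)^2 dx = π, ∫ cos(mx)^2 dx = π, and cross terms integrate to 0.
So ∫_{-π}^{π} f(x)^2 dx = 5^2 · π + 2^2 · π = (25 + 4)π.
Divide by 2π: (25 + 4)/2 = 29/2.
By Parseval, this equals Σ |c_n|^2.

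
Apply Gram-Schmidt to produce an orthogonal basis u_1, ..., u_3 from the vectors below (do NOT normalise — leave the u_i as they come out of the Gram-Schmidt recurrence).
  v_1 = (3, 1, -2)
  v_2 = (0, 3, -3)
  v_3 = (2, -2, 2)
Orthogonal basis:
  u_1 = (3, 1, -2)
  u_2 = (-27/14, 33/14, -12/7)
  u_3 = (2/19, 6/19, 6/19)

Apply the Gram-Schmidt recurrence
  u_1 = v_1
  u_i = v_i − Σ_{j<i} ((v_i · u_j) / (u_j · u_j)) · u_j.

Step by step this gives:
  u_1 = (3, 1, -2)
  u_2 = (-27/14, 33/14, -12/7)
  u_3 = (2/19, 6/19, 6/19)

Orthogonality check:
  u_2 · u_1 = 0 (should be 0)
  u_3 · u_1 = 0 (should be 0)
  u_3 · u_2 = 0 (should be 0)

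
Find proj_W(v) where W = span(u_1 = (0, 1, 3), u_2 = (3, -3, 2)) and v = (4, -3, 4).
proj_W(v) = (789/211, -678/211, 859/211)

Set up U = [u_1 | ... | u_2] ∈ R^(3×2). The projector onto W = col(U) is P = U (U^T U)^(-1) U^T.
Compute U^T U =
  [10, 3]
  [3, 22],
and U^T v = (9, 29).
Solve U^T U · c = U^T v for the coefficients: c = (111/211, 263/211). The projection is proj_W(v) = U c.
Check: (v - proj_W(v)) · u_1 = 0  (should be 0).
Check: (v - proj_W(v)) · u_2 = 0  (should be 0).
Result: proj_W(v) = (789/211, -678/211, 859/211).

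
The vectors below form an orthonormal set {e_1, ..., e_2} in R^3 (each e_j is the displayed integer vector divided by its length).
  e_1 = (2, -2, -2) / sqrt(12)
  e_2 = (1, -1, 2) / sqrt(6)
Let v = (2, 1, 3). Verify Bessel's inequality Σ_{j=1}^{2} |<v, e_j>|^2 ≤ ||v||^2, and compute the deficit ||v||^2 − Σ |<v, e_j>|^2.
Σ |<v, e_j>|^2 = 19/2; ||v||^2 = 14; deficit = 9/2

Write each e_j = u_j / sqrt(<u_j, u_j>) where u_j is the displayed integer vector. Then <v, e_j> = <v, u_j> / sqrt(<u_j, u_j>), so |<v, e_j>|^2 = <v, u_j>^2 / <u_j, u_j>.
Coefficients: <v, e_1> = -4/sqrt(12), <v, e_2> = 7/sqrt(6).
Square and sum: Σ |<v, e_j>|^2 = 19/2.
Compute ||v||^2 = v·v = 14.
Deficit = 14 − 19/2 = 9/2 ≥ 0, confirming Bessel's inequality. (The deficit equals ||v − Σ <v,e_j> e_j||^2, the squared distance from v to span{e_j}.)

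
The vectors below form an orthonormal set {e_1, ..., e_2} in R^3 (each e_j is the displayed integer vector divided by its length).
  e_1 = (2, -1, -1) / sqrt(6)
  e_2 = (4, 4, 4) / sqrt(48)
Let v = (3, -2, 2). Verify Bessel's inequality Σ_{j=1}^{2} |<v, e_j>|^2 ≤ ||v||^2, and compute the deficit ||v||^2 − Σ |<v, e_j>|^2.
Σ |<v, e_j>|^2 = 9; ||v||^2 = 17; deficit = 8

Write each e_j = u_j / sqrt(<u_j, u_j>) where u_j is the displayed integer vector. Then <v, e_j> = <v, u_j> / sqrt(<u_j, u_j>), so |<v, e_j>|^2 = <v, u_j>^2 / <u_j, u_j>.
Coefficients: <v, e_1> = 6/sqrt(6), <v, e_2> = 12/sqrt(48).
Square and sum: Σ |<v, e_j>|^2 = 9.
Compute ||v||^2 = v·v = 17.
Deficit = 17 − 9 = 8 ≥ 0, confirming Bessel's inequality. (The deficit equals ||v − Σ <v,e_j> e_j||^2, the squared distance from v to span{e_j}.)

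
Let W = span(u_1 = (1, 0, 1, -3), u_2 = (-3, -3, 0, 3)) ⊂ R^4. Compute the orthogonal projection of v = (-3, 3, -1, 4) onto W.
proj_W(v) = (-12/17, 20/17, -32/17, 76/17)

Set up U = [u_1 | ... | u_2] ∈ R^(4×2). The projector onto W = col(U) is P = U (U^T U)^(-1) U^T.
Compute U^T U =
  [11, -12]
  [-12, 27],
and U^T v = (-16, 12).
Solve U^T U · c = U^T v for the coefficients: c = (-32/17, -20/51). The projection is proj_W(v) = U c.
Check: (v - proj_W(v)) · u_1 = 0  (should be 0).
Check: (v - proj_W(v)) · u_2 = 0  (should be 0).
Result: proj_W(v) = (-12/17, 20/17, -32/17, 76/17).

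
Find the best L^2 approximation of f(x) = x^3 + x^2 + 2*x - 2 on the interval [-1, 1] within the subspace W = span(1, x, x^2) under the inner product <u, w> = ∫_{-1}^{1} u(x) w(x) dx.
g(x) = x^2 + 13*x/5 - 2

The best approximation g ∈ W is the orthogonal projection of f onto W. Writing g = a_0 + a_1 x + a_2 x^2, the coefficients solve the normal equations G · a = b where
  G_{ij} = <φ_i, φ_j> and b_i = <f, φ_i>, with φ_0 = 1, φ_1 = x, φ_2 = x^2.
G =
  [2, 0, 2/3]
  [0, 2/3, 0]
  [2/3, 0, 2/5],
b = (-10/3, 26/15, -14/15).
Solving gives a_0 = -2, a_1 = 13/5, a_2 = 1, so
  g(x) = x^2 + 13*x/5 - 2.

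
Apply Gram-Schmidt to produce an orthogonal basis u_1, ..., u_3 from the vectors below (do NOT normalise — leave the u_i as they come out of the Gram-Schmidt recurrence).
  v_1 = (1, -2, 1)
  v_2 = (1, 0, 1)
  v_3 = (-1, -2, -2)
Orthogonal basis:
  u_1 = (1, -2, 1)
  u_2 = (2/3, 2/3, 2/3)
  u_3 = (1/2, 0, -1/2)

Apply the Gram-Schmidt recurrence
  u_1 = v_1
  u_i = v_i − Σ_{j<i} ((v_i · u_j) / (u_j · u_j)) · u_j.

Step by step this gives:
  u_1 = (1, -2, 1)
  u_2 = (2/3, 2/3, 2/3)
  u_3 = (1/2, 0, -1/2)

Orthogonality check:
  u_2 · u_1 = 0 (should be 0)
  u_3 · u_1 = 0 (should be 0)
  u_3 · u_2 = 0 (should be 0)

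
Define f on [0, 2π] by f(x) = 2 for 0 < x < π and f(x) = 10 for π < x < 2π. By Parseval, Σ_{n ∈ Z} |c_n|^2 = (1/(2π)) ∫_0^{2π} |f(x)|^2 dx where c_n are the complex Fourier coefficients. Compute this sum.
Σ |c_n|^2 = 52

Parseval equates the L^2 energy of f (normalised by 1/(2π)) with the ℓ^2 sum of its Fourier coefficients: (1/(2π)) ∫_0^{2π} |f|^2 = Σ |c_n|^2.
Compute the left side: (1/(2π)) [∫_0^π 2^2 dx + ∫_π^{2π} 10^2 dx] = (1/(2π)) · (4π + 100π) = (4 + 100)/2 = 52.
So Σ_{n ∈ Z} |c_n|^2 = 52.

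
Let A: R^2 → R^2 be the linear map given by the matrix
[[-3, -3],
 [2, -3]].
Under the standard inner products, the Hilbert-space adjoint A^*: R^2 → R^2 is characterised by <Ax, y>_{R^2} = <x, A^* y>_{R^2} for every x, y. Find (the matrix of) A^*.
A^* = A^T =
[[-3, 2],
 [-3, -3]]

For real matrices with standard dot products, the defining identity <Ax, y> = <x, A^* y> gives (Ax)^T y = x^T (A^*) y, i.e. x^T A^T y = x^T (A^*) y. Since this holds for all x, y, we must have A^* = A^T. Therefore
A^* =
[[-3, 2],
 [-3, -3]].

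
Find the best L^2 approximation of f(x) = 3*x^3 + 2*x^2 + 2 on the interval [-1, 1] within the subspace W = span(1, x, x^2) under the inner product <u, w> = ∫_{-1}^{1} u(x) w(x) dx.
g(x) = 2*x^2 + 9*x/5 + 2

The best approximation g ∈ W is the orthogonal projection of f onto W. Writing g = a_0 + a_1 x + a_2 x^2, the coefficients solve the normal equations G · a = b where
  G_{ij} = <φ_i, φ_j> and b_i = <f, φ_i>, with φ_0 = 1, φ_1 = x, φ_2 = x^2.
G =
  [2, 0, 2/3]
  [0, 2/3, 0]
  [2/3, 0, 2/5],
b = (16/3, 6/5, 32/15).
Solving gives a_0 = 2, a_1 = 9/5, a_2 = 2, so
  g(x) = 2*x^2 + 9*x/5 + 2.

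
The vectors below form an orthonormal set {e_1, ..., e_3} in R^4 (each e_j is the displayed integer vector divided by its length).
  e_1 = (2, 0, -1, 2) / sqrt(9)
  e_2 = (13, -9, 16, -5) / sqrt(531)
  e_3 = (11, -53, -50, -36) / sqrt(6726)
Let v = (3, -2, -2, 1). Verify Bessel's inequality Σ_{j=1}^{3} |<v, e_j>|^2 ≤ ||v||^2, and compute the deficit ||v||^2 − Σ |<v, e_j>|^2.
Σ |<v, e_j>|^2 = 2051/114; ||v||^2 = 18; deficit = 1/114

Write each e_j = u_j / sqrt(<u_j, u_j>) where u_j is the displayed integer vector. Then <v, e_j> = <v, u_j> / sqrt(<u_j, u_j>), so |<v, e_j>|^2 = <v, u_j>^2 / <u_j, u_j>.
Coefficients: <v, e_1> = 10/sqrt(9), <v, e_2> = 20/sqrt(531), <v, e_3> = 203/sqrt(6726).
Square and sum: Σ |<v, e_j>|^2 = 2051/114.
Compute ||v||^2 = v·v = 18.
Deficit = 18 − 2051/114 = 1/114 ≥ 0, confirming Bessel's inequality. (The deficit equals ||v − Σ <v,e_j> e_j||^2, the squared distance from v to span{e_j}.)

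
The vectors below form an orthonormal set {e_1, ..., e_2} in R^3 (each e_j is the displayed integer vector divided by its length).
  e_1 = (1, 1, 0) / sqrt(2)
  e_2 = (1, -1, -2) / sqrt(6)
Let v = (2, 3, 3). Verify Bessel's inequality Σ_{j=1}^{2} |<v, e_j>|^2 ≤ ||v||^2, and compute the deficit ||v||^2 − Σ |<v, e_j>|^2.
Σ |<v, e_j>|^2 = 62/3; ||v||^2 = 22; deficit = 4/3

Write each e_j = u_j / sqrt(<u_j, u_j>) where u_j is the displayed integer vector. Then <v, e_j> = <v, u_j> / sqrt(<u_j, u_j>), so |<v, e_j>|^2 = <v, u_j>^2 / <u_j, u_j>.
Coefficients: <v, e_1> = 5/sqrt(2), <v, e_2> = -7/sqrt(6).
Square and sum: Σ |<v, e_j>|^2 = 62/3.
Compute ||v||^2 = v·v = 22.
Deficit = 22 − 62/3 = 4/3 ≥ 0, confirming Bessel's inequality. (The deficit equals ||v − Σ <v,e_j> e_j||^2, the squared distance from v to span{e_j}.)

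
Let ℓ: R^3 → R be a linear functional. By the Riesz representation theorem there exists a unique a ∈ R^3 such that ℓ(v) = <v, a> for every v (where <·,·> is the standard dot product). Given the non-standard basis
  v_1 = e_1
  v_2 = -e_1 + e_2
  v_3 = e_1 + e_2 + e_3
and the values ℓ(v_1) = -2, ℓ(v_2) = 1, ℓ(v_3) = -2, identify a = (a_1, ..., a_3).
a = (-2, -1, 1)

Write a = (a_1, ..., a_3) in the standard basis. For each basis vector v_i, ℓ(v_i) = <v_i, a> is a linear equation in the a_j's. Collect the n equations into a matrix system V a = ℓ, where row i of V is v_i (expressed in the standard basis). Since V is invertible (lower-triangular with 1s on the diagonal, up to permutation), solve by back-substitution:
  V =
[[1, 0, 0],
 [-1, 1, 0],
 [1, 1, 1]]
  V a = (-2, 1, -2)
Solving gives a = (-2, -1, 1).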